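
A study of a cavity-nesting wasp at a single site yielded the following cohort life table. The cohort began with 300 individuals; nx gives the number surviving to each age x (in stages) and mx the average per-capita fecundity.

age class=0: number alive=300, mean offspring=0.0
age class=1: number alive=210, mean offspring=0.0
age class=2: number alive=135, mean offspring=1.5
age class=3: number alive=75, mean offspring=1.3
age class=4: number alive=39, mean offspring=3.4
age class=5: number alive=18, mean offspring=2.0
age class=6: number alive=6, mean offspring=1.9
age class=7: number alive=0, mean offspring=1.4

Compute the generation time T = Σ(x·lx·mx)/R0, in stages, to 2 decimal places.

3.08

lx = nx/n0 = nx/300: 1, 0.7, 0.45, 0.25, 0.13, 0.06, 0.02, 0
lx·mx: 0, 0, 0.675, 0.325, 0.442, 0.12, 0.038, 0 → R0 = 1.6
x·lx·mx: 0, 0, 1.35, 0.975, 1.768, 0.6, 0.228, 0 → Σ = 4.921
T = 4.921 / 1.6 = 3.075625 → 3.08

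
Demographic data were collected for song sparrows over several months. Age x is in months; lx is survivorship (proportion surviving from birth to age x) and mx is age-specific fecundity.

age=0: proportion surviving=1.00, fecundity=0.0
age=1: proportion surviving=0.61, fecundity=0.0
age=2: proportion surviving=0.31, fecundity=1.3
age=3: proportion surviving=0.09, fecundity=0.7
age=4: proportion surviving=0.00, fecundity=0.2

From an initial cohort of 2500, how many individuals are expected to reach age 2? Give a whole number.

Expected survivors = N0 · l_2 = 2500 × 0.31 = 775 → 775

775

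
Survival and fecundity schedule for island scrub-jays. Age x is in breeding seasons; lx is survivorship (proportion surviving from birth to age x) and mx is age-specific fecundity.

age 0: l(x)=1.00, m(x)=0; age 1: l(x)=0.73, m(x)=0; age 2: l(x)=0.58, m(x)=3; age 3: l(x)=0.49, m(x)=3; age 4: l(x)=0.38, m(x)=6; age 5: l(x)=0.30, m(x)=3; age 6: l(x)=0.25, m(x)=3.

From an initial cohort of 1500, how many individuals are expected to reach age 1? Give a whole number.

1095

Expected survivors = N0 · l_1 = 1500 × 0.73 = 1095 → 1095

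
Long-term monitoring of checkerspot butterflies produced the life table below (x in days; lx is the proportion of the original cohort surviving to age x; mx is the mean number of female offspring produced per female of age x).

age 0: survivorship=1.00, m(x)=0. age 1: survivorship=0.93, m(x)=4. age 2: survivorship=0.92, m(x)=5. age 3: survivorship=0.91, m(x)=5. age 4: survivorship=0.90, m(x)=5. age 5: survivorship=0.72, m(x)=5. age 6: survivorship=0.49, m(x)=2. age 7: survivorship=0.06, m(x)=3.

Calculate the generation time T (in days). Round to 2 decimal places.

3.15

lx·mx: 0, 3.72, 4.6, 4.55, 4.5, 3.6, 0.98, 0.18 → R0 = 22.13
x·lx·mx: 0, 3.72, 9.2, 13.65, 18, 18, 5.88, 1.26 → Σ = 69.71
T = 69.71 / 22.13 = 3.150023… → 3.15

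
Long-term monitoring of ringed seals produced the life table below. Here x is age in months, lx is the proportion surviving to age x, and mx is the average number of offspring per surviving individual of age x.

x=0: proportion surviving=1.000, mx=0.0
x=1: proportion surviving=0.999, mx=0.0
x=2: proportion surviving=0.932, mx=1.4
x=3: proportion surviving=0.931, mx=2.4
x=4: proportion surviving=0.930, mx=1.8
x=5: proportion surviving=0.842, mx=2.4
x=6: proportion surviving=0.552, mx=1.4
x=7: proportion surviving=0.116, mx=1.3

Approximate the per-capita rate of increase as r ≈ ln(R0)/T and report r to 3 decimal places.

0.538

R0 = Σ lx·mx = 0 + 0 + 1.3048 + 2.2344 + 1.674 + 2.0208 + 0.7728 + 0.1508 = 8.1576
Σ x·lx·mx = 31.8052; T = 31.8052/8.1576 = 3.89884…
r ≈ ln(R0)/T = ln(8.1576)/3.89884… = 0.53835… → 0.538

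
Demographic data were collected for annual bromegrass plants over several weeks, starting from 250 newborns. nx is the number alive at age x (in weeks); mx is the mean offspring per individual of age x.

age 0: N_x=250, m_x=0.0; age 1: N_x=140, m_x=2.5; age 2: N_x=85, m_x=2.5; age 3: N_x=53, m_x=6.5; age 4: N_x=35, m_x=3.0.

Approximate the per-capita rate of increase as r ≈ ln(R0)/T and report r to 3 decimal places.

0.635

lx = nx/n0 = nx/250: 1, 0.56, 0.34, 0.212, 0.14
R0 = Σ lx·mx = 0 + 1.4 + 0.85 + 1.378 + 0.42 = 4.048
Σ x·lx·mx = 8.914; T = 8.914/4.048 = 2.20208…
r ≈ ln(R0)/T = ln(4.048)/2.20208… = 0.63496… → 0.635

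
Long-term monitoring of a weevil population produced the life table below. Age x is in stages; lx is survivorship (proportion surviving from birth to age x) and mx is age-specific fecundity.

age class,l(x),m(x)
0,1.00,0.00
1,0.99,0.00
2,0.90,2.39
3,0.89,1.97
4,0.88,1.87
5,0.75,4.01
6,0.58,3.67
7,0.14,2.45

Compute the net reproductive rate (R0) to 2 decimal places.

11.03

lx·mx by age: 0, 0, 2.151, 1.7533, 1.6456, 3.0075, 2.1286, 0.343
R0 = Σ lx·mx = 11.029 → 11.03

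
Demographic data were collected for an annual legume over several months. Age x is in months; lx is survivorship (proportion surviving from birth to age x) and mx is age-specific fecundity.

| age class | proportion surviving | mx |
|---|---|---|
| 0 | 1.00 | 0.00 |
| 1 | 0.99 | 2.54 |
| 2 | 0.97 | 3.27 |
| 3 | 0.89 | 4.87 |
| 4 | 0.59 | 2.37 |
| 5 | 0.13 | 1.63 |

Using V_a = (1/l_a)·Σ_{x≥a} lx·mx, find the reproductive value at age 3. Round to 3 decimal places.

lx·mx for x ≥ 3: 4.3343, 1.3983, 0.2119 → sum = 5.9445
V_3 = 5.9445 / l_3 = 5.9445 / 0.89 = 6.679213… → 6.679

6.679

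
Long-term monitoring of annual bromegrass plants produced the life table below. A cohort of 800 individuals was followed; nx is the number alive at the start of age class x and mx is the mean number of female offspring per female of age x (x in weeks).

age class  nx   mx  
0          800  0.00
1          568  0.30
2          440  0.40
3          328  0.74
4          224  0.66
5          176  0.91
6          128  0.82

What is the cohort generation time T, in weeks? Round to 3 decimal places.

3.266

lx = nx/n0 = nx/800: 1, 0.71, 0.55, 0.41, 0.28, 0.22, 0.16
lx·mx: 0, 0.213, 0.22, 0.3034, 0.1848, 0.2002, 0.1312 → R0 = 1.2526
x·lx·mx: 0, 0.213, 0.44, 0.9102, 0.7392, 1.001, 0.7872 → Σ = 4.0906
T = 4.0906 / 1.2526 = 3.265687… → 3.266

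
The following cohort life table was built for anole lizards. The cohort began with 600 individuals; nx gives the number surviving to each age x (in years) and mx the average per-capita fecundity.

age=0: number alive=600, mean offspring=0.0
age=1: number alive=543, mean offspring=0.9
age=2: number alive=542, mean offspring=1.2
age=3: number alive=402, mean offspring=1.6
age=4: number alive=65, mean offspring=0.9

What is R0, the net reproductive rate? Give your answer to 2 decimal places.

lx = nx/n0 = nx/600: 1, 0.905, 0.90333…, 0.67, 0.10833…
lx·mx by age: 0, 0.8145, 1.084…, 1.072, 0.0975…
R0 = Σ lx·mx = 3.068… → 3.07

3.07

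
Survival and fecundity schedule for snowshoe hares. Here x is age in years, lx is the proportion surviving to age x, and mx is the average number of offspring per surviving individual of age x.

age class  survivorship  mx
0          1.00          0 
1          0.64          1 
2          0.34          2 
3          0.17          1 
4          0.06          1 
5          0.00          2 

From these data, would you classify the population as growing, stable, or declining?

R0 = Σ lx·mx = 0 + 0.64 + 0.68 + 0.17 + 0.06 + 0 = 1.55
R0 > 1, so the population is growing.

growing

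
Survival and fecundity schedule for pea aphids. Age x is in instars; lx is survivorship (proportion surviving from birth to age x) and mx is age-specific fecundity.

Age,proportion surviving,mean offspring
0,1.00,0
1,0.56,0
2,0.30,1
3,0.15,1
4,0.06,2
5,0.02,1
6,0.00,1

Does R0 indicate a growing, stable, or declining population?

declining

R0 = Σ lx·mx = 0 + 0 + 0.3 + 0.15 + 0.12 + 0.02 + 0 = 0.59
R0 < 1, so the population is declining.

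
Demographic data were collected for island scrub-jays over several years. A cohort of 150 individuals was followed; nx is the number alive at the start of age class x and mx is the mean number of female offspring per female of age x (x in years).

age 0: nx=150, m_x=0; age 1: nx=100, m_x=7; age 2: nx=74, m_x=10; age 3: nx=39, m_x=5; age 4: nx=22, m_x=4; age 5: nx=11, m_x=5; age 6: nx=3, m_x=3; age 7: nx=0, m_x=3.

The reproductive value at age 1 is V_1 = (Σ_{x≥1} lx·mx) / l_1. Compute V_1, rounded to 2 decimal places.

17.87

lx = nx/n0 = nx/150: 1, 0.66667…, 0.49333…, 0.26, 0.14667…, 0.07333…, 0.02, 0
lx·mx for x ≥ 1: 4.666667…, 4.933333…, 1.3, 0.586667…, 0.366667…, 0.06, 0 → sum = 11.913333…
V_1 = 11.913333… / l_1 = 11.913333… / 0.666667… = 17.87… → 17.87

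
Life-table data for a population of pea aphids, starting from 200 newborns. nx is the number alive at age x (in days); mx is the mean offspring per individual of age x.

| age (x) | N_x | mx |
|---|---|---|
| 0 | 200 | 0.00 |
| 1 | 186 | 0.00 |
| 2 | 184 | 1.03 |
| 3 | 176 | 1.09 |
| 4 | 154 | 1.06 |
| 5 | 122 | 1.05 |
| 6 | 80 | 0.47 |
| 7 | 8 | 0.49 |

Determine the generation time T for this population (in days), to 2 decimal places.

lx = nx/n0 = nx/200: 1, 0.93, 0.92, 0.88, 0.77, 0.61, 0.4, 0.04
lx·mx: 0, 0, 0.9476, 0.9592, 0.8162, 0.6405, 0.188, 0.0196 → R0 = 3.5711
x·lx·mx: 0, 0, 1.8952, 2.8776, 3.2648, 3.2025, 1.128, 0.1372 → Σ = 12.5053
T = 12.5053 / 3.5711 = 3.501806… → 3.50

3.50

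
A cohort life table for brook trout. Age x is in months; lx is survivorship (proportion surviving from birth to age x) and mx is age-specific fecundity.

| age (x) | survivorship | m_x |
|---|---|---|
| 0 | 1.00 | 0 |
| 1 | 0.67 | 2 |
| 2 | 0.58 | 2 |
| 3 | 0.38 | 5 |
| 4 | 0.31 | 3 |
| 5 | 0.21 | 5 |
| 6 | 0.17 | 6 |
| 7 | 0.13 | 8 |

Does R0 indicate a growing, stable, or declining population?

growing

R0 = Σ lx·mx = 0 + 1.34 + 1.16 + 1.9 + 0.93 + 1.05 + 1.02 + 1.04 = 8.44
R0 > 1, so the population is growing.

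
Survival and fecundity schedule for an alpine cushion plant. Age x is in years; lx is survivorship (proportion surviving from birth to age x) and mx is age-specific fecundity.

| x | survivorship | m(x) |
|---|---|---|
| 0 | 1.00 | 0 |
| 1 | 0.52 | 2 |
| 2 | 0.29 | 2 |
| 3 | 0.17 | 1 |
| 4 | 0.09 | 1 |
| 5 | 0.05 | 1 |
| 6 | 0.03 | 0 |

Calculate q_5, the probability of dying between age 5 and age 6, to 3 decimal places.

q_5 = (l_5 − l_6) / l_5 = (0.05 − 0.03) / 0.05
     = 0.02 / 0.05 = 0.4 → 0.400

0.400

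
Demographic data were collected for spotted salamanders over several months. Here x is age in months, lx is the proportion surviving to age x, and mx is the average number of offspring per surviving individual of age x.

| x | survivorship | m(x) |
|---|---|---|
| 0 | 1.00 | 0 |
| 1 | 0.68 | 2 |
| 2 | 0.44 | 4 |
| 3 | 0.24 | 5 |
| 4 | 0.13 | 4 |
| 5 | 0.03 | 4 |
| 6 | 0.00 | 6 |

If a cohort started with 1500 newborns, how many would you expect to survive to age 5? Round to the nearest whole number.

Expected survivors = N0 · l_5 = 1500 × 0.03 = 45 → 45

45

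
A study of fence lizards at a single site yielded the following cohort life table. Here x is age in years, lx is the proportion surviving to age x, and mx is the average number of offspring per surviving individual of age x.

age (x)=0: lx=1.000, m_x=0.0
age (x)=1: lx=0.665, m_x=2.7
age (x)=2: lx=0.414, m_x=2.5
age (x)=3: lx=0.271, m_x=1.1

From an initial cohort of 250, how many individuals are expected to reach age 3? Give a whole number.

Expected survivors = N0 · l_3 = 250 × 0.271 = 67.75 → 68

68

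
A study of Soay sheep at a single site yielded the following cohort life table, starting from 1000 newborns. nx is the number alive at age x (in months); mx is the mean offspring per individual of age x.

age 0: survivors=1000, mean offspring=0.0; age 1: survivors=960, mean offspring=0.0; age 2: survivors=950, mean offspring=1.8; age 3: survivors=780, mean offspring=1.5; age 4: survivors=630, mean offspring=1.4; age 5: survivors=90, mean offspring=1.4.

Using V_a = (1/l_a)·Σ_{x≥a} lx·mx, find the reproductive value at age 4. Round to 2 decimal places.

1.60

lx = nx/n0 = nx/1000: 1, 0.96, 0.95, 0.78, 0.63, 0.09
lx·mx for x ≥ 4: 0.882, 0.126 → sum = 1.008
V_4 = 1.008 / l_4 = 1.008 / 0.63 = 1.6 → 1.60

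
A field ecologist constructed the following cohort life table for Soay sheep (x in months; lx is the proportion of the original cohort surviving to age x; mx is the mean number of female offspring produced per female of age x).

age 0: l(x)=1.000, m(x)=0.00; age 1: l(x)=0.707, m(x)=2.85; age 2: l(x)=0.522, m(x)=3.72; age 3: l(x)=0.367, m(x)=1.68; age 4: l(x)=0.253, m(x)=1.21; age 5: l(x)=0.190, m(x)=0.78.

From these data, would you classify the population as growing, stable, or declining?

R0 = Σ lx·mx = 0 + 2.01495 + 1.94184 + 0.61656 + 0.30613 + 0.1482 = 5.02768
R0 > 1, so the population is growing.

growing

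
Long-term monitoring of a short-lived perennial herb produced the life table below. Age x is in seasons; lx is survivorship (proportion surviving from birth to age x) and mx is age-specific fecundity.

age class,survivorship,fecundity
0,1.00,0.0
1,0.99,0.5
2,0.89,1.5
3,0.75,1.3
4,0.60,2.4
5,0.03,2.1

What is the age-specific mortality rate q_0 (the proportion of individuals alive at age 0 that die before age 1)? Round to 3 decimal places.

q_0 = (l_0 − l_1) / l_0 = (1 − 0.99) / 1
     = 0.01 / 1 = 0.01 → 0.010

0.010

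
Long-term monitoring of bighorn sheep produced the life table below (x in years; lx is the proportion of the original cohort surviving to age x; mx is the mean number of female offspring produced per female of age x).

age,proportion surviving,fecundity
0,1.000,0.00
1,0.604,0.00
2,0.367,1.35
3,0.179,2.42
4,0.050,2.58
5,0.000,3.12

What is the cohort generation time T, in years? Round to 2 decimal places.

2.65

lx·mx: 0, 0, 0.49545, 0.43318, 0.129, 0 → R0 = 1.05763
x·lx·mx: 0, 0, 0.9909, 1.29954, 0.516, 0 → Σ = 2.80644
T = 2.80644 / 1.05763 = 2.653518… → 2.65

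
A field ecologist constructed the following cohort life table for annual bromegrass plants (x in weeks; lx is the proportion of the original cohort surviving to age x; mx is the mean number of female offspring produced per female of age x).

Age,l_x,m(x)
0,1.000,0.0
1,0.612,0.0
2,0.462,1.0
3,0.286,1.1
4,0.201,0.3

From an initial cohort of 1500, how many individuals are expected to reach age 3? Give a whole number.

Expected survivors = N0 · l_3 = 1500 × 0.286 = 429 → 429

429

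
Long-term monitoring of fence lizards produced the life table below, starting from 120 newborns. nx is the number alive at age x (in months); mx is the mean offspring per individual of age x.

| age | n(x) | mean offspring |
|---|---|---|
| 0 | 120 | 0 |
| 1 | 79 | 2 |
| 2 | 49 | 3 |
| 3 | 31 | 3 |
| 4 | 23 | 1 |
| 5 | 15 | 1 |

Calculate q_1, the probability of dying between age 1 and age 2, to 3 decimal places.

0.380

lx = nx/n0 = nx/120: 1, 0.65833…, 0.40833…, 0.25833…, 0.19167…, 0.125
q_1 = (l_1 − l_2) / l_1 = (0.658333… − 0.408333…) / 0.658333…
     = 0.25… / 0.658333… = 0.379747… → 0.380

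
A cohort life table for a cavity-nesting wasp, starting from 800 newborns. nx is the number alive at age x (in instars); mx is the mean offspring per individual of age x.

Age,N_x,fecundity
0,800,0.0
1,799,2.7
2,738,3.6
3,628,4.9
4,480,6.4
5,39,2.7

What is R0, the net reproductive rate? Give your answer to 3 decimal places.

lx = nx/n0 = nx/800: 1, 0.99875, 0.9225, 0.785, 0.6, 0.04875
lx·mx by age: 0, 2.696625, 3.321, 3.8465, 3.84, 0.131625
R0 = Σ lx·mx = 13.83575 → 13.836

13.836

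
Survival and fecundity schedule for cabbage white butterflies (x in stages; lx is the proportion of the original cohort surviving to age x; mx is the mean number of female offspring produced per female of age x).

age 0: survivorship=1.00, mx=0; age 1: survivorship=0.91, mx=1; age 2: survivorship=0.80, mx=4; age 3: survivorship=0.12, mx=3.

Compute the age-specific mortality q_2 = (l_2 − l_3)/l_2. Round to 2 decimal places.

q_2 = (l_2 − l_3) / l_2 = (0.8 − 0.12) / 0.8
     = 0.68 / 0.8 = 0.85 → 0.85

0.85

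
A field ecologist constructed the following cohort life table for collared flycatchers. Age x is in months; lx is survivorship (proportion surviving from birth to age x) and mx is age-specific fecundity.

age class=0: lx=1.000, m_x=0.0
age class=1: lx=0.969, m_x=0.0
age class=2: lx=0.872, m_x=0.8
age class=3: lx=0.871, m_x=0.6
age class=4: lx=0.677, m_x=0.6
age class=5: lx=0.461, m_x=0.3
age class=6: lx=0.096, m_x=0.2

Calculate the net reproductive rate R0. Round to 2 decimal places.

lx·mx by age: 0, 0, 0.6976, 0.5226, 0.4062, 0.1383, 0.0192
R0 = Σ lx·mx = 1.7839 → 1.78

1.78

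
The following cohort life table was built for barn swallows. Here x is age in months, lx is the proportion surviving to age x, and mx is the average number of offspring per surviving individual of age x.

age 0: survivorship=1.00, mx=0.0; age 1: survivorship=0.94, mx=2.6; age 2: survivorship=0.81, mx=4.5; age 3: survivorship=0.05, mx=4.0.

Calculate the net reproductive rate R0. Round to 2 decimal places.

lx·mx by age: 0, 2.444, 3.645, 0.2
R0 = Σ lx·mx = 6.289 → 6.29

6.29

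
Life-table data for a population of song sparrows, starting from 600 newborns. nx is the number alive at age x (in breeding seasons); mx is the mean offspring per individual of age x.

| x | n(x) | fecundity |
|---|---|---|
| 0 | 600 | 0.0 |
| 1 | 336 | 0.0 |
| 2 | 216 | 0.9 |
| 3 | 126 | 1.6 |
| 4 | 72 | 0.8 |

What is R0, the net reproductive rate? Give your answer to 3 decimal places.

0.756

lx = nx/n0 = nx/600: 1, 0.56, 0.36, 0.21, 0.12
lx·mx by age: 0, 0, 0.324, 0.336, 0.096
R0 = Σ lx·mx = 0.756 → 0.756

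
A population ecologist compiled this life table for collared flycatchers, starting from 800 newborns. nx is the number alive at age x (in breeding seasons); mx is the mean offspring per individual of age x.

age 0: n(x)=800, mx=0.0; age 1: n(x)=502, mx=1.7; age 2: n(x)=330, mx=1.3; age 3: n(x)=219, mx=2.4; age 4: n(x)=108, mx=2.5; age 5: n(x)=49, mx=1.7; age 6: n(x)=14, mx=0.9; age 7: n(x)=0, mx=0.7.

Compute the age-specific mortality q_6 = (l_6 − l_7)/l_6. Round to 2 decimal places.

lx = nx/n0 = nx/800: 1, 0.6275, 0.4125, 0.27375, 0.135, 0.06125, 0.0175, 0
q_6 = (l_6 − l_7) / l_6 = (0.0175 − 0) / 0.0175
     = 0.0175 / 0.0175 = 1 → 1.00

1.00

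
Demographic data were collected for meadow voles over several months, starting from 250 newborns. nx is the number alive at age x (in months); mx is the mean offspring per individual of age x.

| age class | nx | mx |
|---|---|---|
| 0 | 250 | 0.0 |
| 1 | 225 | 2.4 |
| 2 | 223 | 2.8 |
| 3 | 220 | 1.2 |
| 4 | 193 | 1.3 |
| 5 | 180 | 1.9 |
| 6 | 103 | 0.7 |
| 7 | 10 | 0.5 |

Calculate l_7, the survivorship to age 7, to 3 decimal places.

0.040

l_7 = n_7/n_0 = 10/250 = 0.04 → 0.040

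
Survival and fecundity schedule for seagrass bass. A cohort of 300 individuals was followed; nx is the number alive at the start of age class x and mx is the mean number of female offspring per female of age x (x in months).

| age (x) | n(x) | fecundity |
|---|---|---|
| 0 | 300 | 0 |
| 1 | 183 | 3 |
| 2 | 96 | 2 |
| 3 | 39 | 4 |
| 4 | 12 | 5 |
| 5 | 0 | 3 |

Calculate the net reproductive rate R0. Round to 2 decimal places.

3.19

lx = nx/n0 = nx/300: 1, 0.61, 0.32, 0.13, 0.04, 0
lx·mx by age: 0, 1.83, 0.64, 0.52, 0.2, 0
R0 = Σ lx·mx = 3.19 → 3.19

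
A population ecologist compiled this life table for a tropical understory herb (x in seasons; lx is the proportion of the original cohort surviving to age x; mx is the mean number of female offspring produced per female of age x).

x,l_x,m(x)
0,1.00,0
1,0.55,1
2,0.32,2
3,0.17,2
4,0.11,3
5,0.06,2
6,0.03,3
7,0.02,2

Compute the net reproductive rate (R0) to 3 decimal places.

lx·mx by age: 0, 0.55, 0.64, 0.34, 0.33, 0.12, 0.09, 0.04
R0 = Σ lx·mx = 2.11 → 2.110

2.110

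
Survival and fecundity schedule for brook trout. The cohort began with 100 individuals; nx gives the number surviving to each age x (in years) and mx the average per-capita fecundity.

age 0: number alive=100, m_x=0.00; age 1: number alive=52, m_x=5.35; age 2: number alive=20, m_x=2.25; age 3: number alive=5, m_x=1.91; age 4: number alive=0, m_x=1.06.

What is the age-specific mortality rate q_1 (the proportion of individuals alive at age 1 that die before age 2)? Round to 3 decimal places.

lx = nx/n0 = nx/100: 1, 0.52, 0.2, 0.05, 0
q_1 = (l_1 − l_2) / l_1 = (0.52 − 0.2) / 0.52
     = 0.32 / 0.52 = 0.615385… → 0.615

0.615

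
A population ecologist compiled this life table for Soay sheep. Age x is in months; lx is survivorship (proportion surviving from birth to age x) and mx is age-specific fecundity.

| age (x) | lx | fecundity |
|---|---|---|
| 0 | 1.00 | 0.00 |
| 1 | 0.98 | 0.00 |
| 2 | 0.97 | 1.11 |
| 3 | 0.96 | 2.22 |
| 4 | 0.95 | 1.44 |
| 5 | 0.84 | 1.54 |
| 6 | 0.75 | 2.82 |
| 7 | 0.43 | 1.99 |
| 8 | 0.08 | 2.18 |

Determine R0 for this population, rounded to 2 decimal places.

lx·mx by age: 0, 0, 1.0767, 2.1312, 1.368, 1.2936, 2.115, 0.8557, 0.1744
R0 = Σ lx·mx = 9.0146 → 9.01

9.01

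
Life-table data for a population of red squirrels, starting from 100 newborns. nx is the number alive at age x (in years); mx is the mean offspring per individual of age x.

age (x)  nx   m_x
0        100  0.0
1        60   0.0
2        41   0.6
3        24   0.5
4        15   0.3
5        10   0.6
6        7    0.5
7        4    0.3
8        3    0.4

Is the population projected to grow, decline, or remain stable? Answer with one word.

declining

lx = nx/n0 = nx/100: 1, 0.6, 0.41, 0.24, 0.15, 0.1, 0.07, 0.04, 0.03
R0 = Σ lx·mx = 0 + 0 + 0.246 + 0.12 + 0.045 + 0.06 + 0.035 + 0.012 + 0.012 = 0.53
R0 < 1, so the population is declining.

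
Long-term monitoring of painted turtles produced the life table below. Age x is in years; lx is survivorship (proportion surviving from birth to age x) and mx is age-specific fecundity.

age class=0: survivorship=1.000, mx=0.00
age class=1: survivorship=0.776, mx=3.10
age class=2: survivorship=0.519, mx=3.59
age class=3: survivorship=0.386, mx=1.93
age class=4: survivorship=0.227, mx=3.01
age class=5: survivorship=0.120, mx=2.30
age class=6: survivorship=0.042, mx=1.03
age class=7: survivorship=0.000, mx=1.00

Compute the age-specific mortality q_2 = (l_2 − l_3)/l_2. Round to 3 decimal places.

q_2 = (l_2 − l_3) / l_2 = (0.519 − 0.386) / 0.519
     = 0.133 / 0.519 = 0.256262… → 0.256

0.256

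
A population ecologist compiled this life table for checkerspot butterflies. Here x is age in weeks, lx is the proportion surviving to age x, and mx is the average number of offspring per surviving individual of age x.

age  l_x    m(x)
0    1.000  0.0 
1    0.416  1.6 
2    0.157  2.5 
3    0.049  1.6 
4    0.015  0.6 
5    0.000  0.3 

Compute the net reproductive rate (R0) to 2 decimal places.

1.15

lx·mx by age: 0, 0.6656, 0.3925, 0.0784, 0.009, 0
R0 = Σ lx·mx = 1.1455 → 1.15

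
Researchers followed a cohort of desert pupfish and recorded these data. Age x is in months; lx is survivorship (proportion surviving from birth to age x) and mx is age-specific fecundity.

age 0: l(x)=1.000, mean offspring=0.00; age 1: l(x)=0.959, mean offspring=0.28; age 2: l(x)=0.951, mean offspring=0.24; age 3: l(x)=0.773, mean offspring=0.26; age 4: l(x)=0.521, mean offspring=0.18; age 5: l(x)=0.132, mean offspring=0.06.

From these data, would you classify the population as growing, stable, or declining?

declining

R0 = Σ lx·mx = 0 + 0.26852 + 0.22824 + 0.20098 + 0.09378 + 0.00792 = 0.79944
R0 < 1, so the population is declining.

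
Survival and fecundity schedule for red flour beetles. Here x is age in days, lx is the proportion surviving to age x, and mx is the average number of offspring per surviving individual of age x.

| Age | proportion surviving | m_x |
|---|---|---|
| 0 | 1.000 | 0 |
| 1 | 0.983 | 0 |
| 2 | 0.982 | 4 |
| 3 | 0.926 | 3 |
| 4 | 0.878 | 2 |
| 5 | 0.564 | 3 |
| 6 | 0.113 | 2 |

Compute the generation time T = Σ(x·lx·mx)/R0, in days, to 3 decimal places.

3.182

lx·mx: 0, 0, 3.928, 2.778, 1.756, 1.692, 0.226 → R0 = 10.38
x·lx·mx: 0, 0, 7.856, 8.334, 7.024, 8.46, 1.356 → Σ = 33.03
T = 33.03 / 10.38 = 3.182081… → 3.182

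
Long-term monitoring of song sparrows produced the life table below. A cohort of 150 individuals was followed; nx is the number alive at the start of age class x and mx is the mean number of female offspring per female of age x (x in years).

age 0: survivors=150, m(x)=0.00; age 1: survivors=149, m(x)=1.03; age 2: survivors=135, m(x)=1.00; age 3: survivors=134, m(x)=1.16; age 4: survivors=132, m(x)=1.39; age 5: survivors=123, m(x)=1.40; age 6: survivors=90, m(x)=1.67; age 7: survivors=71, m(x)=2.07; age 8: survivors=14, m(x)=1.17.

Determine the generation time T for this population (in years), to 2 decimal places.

4.08

lx = nx/n0 = nx/150: 1, 0.99333…, 0.9, 0.89333…, 0.88, 0.82, 0.6, 0.47333…, 0.09333…
lx·mx: 0, 1.023133…, 0.9, 1.036267…, 1.2232, 1.148, 1.002, 0.9798…, 0.1092… → R0 = 7.4216…
x·lx·mx: 0, 1.023133…, 1.8, 3.1088…, 4.8928, 5.74, 6.012, 6.8586…, 0.8736… → Σ = 30.308933…
T = 30.308933… / 7.4216… = 4.083881… → 4.08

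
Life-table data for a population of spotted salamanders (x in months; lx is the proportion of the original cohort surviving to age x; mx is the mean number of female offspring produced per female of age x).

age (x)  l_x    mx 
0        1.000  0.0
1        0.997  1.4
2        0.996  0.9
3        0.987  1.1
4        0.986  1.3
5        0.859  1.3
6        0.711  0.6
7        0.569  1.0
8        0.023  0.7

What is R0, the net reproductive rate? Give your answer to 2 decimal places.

lx·mx by age: 0, 1.3958, 0.8964, 1.0857, 1.2818, 1.1167, 0.4266, 0.569, 0.0161
R0 = Σ lx·mx = 6.7881 → 6.79

6.79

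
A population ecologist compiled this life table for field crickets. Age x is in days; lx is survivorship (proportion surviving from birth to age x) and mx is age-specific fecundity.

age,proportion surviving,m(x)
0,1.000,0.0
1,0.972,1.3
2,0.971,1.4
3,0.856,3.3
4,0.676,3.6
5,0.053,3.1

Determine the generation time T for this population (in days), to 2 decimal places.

2.86

lx·mx: 0, 1.2636, 1.3594, 2.8248, 2.4336, 0.1643 → R0 = 8.0457
x·lx·mx: 0, 1.2636, 2.7188, 8.4744, 9.7344, 0.8215 → Σ = 23.0127
T = 23.0127 / 8.0457 = 2.860248… → 2.86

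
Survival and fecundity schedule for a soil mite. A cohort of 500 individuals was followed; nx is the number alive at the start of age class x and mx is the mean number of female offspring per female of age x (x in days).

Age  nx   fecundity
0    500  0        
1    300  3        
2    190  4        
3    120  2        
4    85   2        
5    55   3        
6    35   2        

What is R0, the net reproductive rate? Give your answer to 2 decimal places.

4.61

lx = nx/n0 = nx/500: 1, 0.6, 0.38, 0.24, 0.17, 0.11, 0.07
lx·mx by age: 0, 1.8, 1.52, 0.48, 0.34, 0.33, 0.14
R0 = Σ lx·mx = 4.61 → 4.61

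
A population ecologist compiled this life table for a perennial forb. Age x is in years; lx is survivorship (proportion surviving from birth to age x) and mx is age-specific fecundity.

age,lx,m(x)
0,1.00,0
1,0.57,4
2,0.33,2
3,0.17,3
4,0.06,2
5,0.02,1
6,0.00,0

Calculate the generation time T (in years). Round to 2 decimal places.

1.59

lx·mx: 0, 2.28, 0.66, 0.51, 0.12, 0.02, 0 → R0 = 3.59
x·lx·mx: 0, 2.28, 1.32, 1.53, 0.48, 0.1, 0 → Σ = 5.71
T = 5.71 / 3.59 = 1.590529… → 1.59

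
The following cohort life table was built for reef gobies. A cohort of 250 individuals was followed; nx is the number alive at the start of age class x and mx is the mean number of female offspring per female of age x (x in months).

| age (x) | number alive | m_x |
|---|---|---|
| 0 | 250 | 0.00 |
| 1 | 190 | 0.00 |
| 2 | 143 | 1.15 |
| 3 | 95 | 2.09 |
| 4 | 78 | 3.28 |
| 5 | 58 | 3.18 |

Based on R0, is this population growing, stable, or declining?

lx = nx/n0 = nx/250: 1, 0.76, 0.572, 0.38, 0.312, 0.232
R0 = Σ lx·mx = 0 + 0 + 0.6578 + 0.7942 + 1.02336 + 0.73776 = 3.21312
R0 > 1, so the population is growing.

growing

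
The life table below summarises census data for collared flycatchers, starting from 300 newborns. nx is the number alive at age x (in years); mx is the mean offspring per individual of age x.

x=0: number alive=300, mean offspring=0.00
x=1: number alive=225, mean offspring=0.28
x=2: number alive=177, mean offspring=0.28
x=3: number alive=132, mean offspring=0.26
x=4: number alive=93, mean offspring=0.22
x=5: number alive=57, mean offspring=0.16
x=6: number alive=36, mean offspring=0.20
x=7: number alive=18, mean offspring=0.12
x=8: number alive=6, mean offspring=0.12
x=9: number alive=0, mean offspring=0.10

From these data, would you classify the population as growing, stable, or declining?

declining

lx = nx/n0 = nx/300: 1, 0.75, 0.59, 0.44, 0.31, 0.19, 0.12, 0.06, 0.02, 0
R0 = Σ lx·mx = 0 + 0.21 + 0.1652 + 0.1144 + 0.0682 + 0.0304 + 0.024 + 0.0072 + 0.0024 + 0 = 0.6218
R0 < 1, so the population is declining.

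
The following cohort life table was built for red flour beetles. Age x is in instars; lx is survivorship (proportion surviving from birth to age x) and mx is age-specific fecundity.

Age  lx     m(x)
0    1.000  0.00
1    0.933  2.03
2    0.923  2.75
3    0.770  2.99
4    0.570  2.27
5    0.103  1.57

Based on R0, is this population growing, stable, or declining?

R0 = Σ lx·mx = 0 + 1.89399 + 2.53825 + 2.3023 + 1.2939 + 0.16171 = 8.19015
R0 > 1, so the population is growing.

growing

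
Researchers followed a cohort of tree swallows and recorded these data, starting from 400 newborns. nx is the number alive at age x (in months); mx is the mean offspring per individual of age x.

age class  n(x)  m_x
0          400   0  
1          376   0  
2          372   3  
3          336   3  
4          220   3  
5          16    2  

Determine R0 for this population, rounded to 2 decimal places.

7.04

lx = nx/n0 = nx/400: 1, 0.94, 0.93, 0.84, 0.55, 0.04
lx·mx by age: 0, 0, 2.79, 2.52, 1.65, 0.08
R0 = Σ lx·mx = 7.04 → 7.04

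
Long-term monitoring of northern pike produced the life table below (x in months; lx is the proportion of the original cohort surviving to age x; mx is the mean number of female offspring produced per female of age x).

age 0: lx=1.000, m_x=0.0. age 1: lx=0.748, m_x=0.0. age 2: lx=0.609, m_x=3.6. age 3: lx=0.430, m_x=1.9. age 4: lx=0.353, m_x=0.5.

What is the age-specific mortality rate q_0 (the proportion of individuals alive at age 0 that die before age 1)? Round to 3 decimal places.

0.252

q_0 = (l_0 − l_1) / l_0 = (1 − 0.748) / 1
     = 0.252 / 1 = 0.252 → 0.252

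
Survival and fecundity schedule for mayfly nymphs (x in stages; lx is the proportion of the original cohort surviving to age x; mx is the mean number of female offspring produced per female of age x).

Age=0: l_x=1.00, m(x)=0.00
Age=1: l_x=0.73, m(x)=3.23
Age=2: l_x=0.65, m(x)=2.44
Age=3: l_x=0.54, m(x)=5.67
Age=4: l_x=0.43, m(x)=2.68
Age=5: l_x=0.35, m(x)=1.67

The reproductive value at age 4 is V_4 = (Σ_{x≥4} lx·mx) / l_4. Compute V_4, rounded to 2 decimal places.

4.04

lx·mx for x ≥ 4: 1.1524, 0.5845 → sum = 1.7369
V_4 = 1.7369 / l_4 = 1.7369 / 0.43 = 4.039302… → 4.04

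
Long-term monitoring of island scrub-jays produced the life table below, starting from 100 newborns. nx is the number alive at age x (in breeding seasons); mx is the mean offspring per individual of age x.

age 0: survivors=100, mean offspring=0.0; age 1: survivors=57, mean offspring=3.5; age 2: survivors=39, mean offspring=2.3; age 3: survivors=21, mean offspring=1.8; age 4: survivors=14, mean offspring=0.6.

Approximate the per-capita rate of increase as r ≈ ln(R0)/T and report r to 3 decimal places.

0.772

lx = nx/n0 = nx/100: 1, 0.57, 0.39, 0.21, 0.14
R0 = Σ lx·mx = 0 + 1.995 + 0.897 + 0.378 + 0.084 = 3.354
Σ x·lx·mx = 5.259; T = 5.259/3.354 = 1.56798…
r ≈ ln(R0)/T = ln(3.354)/1.56798… = 0.77179… → 0.772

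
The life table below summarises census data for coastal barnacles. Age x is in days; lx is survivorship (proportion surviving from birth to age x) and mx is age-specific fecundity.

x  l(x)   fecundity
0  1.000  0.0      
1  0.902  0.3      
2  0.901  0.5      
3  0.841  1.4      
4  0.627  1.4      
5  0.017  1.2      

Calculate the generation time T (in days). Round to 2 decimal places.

2.97

lx·mx: 0, 0.2706, 0.4505, 1.1774, 0.8778, 0.0204 → R0 = 2.7967
x·lx·mx: 0, 0.2706, 0.901, 3.5322, 3.5112, 0.102 → Σ = 8.317
T = 8.317 / 2.7967 = 2.973862… → 2.97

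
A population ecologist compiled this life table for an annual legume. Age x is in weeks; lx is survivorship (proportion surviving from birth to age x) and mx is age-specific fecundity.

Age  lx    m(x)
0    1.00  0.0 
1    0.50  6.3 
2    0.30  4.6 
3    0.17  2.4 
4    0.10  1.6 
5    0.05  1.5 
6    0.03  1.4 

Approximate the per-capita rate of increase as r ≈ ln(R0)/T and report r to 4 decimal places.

R0 = Σ lx·mx = 0 + 3.15 + 1.38 + 0.408 + 0.16 + 0.075 + 0.042 = 5.215
Σ x·lx·mx = 8.401; T = 8.401/5.215 = 1.61093…
r ≈ ln(R0)/T = ln(5.215)/1.61093… = 1.025208… → 1.0252

1.0252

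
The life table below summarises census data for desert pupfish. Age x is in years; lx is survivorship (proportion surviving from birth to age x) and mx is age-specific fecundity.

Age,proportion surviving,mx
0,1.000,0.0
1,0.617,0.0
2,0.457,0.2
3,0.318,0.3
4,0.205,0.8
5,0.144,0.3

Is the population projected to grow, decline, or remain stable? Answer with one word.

R0 = Σ lx·mx = 0 + 0 + 0.0914 + 0.0954 + 0.164 + 0.0432 = 0.394
R0 < 1, so the population is declining.

declining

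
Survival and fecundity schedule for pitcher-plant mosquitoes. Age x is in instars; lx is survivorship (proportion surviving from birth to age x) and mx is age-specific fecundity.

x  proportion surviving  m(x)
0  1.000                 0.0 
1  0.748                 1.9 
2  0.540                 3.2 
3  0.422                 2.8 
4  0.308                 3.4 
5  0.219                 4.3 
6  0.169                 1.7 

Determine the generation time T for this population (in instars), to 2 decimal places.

2.88

lx·mx: 0, 1.4212, 1.728, 1.1816, 1.0472, 0.9417, 0.2873 → R0 = 6.607
x·lx·mx: 0, 1.4212, 3.456, 3.5448, 4.1888, 4.7085, 1.7238 → Σ = 19.0431
T = 19.0431 / 6.607 = 2.882261… → 2.88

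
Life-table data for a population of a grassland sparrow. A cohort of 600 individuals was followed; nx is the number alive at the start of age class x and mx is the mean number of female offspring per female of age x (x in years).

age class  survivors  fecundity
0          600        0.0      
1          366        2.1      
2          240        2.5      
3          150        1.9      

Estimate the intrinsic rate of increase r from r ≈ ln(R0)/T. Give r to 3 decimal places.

0.594

lx = nx/n0 = nx/600: 1, 0.61, 0.4, 0.25
R0 = Σ lx·mx = 0 + 1.281 + 1 + 0.475 = 2.756
Σ x·lx·mx = 4.706; T = 4.706/2.756 = 1.70755…
r ≈ ln(R0)/T = ln(2.756)/1.70755… = 0.59371… → 0.594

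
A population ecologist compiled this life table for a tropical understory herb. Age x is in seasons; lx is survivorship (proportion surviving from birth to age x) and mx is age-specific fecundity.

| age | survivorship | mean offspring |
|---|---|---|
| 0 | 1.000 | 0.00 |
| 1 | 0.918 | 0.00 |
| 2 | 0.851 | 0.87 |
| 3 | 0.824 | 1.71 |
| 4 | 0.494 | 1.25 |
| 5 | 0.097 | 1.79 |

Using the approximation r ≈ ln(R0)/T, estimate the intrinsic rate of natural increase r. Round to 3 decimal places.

R0 = Σ lx·mx = 0 + 0 + 0.74037 + 1.40904 + 0.6175 + 0.17363 = 2.94054
Σ x·lx·mx = 9.04601; T = 9.04601/2.94054 = 3.07631…
r ≈ ln(R0)/T = ln(2.94054)/3.07631… = 0.35061… → 0.351

0.351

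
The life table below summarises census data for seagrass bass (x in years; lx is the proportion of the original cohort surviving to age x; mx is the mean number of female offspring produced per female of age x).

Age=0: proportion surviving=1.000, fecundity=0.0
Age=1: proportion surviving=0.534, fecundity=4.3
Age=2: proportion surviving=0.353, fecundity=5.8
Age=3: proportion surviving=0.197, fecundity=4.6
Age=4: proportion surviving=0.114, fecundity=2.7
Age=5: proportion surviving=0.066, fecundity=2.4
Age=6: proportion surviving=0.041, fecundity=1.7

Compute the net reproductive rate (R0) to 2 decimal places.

5.79

lx·mx by age: 0, 2.2962, 2.0474, 0.9062, 0.3078, 0.1584, 0.0697
R0 = Σ lx·mx = 5.7857 → 5.79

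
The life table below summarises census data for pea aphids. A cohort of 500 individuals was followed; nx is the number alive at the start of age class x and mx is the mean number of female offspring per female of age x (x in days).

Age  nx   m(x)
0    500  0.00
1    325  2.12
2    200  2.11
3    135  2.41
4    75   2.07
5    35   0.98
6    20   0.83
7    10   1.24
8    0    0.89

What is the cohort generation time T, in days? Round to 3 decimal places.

2.108

lx = nx/n0 = nx/500: 1, 0.65, 0.4, 0.27, 0.15, 0.07, 0.04, 0.02, 0
lx·mx: 0, 1.378, 0.844, 0.6507, 0.3105, 0.0686, 0.0332, 0.0248, 0 → R0 = 3.3098
x·lx·mx: 0, 1.378, 1.688, 1.9521, 1.242, 0.343, 0.1992, 0.1736, 0 → Σ = 6.9759
T = 6.9759 / 3.3098 = 2.10765… → 2.108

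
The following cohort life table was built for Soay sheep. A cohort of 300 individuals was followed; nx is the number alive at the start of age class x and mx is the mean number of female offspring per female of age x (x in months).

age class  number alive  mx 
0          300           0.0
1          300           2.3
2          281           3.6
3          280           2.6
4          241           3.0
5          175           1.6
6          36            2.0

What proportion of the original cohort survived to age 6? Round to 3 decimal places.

l_6 = n_6/n_0 = 36/300 = 0.12 → 0.120

0.120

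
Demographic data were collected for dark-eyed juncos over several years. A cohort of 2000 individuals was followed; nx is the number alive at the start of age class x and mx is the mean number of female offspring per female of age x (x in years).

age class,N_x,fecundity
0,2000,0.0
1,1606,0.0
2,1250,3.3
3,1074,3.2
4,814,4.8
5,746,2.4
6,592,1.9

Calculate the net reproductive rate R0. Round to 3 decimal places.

lx = nx/n0 = nx/2000: 1, 0.803, 0.625, 0.537, 0.407, 0.373, 0.296
lx·mx by age: 0, 0, 2.0625, 1.7184, 1.9536, 0.8952, 0.5624
R0 = Σ lx·mx = 7.1921 → 7.192

7.192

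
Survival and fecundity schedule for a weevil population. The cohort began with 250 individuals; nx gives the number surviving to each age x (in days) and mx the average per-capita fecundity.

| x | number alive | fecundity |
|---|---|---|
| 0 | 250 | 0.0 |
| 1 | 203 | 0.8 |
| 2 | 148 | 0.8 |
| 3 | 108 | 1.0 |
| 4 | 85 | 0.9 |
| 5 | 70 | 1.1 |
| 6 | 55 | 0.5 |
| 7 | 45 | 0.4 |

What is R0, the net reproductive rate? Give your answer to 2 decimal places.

2.35

lx = nx/n0 = nx/250: 1, 0.812, 0.592, 0.432, 0.34, 0.28, 0.22, 0.18
lx·mx by age: 0, 0.6496, 0.4736, 0.432, 0.306, 0.308, 0.11, 0.072
R0 = Σ lx·mx = 2.3512 → 2.35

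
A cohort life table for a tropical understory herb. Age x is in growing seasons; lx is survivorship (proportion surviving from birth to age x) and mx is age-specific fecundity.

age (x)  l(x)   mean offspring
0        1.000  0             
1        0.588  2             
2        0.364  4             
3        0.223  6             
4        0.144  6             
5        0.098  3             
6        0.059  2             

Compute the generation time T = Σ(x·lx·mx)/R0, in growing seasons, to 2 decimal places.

2.62

lx·mx: 0, 1.176, 1.456, 1.338, 0.864, 0.294, 0.118 → R0 = 5.246
x·lx·mx: 0, 1.176, 2.912, 4.014, 3.456, 1.47, 0.708 → Σ = 13.736
T = 13.736 / 5.246 = 2.618376… → 2.62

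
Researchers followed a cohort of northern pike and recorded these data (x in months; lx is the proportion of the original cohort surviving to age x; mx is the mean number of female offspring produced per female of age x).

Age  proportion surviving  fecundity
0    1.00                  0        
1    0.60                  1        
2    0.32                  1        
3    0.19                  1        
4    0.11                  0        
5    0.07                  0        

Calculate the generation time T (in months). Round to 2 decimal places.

1.63

lx·mx: 0, 0.6, 0.32, 0.19, 0, 0 → R0 = 1.11
x·lx·mx: 0, 0.6, 0.64, 0.57, 0, 0 → Σ = 1.81
T = 1.81 / 1.11 = 1.630631… → 1.63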